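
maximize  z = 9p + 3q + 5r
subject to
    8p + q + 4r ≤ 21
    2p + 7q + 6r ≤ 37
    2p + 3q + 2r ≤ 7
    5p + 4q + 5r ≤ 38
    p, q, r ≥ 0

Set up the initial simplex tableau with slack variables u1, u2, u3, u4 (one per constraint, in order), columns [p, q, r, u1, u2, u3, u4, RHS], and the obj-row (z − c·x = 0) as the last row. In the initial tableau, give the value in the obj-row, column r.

The obj-row carries the negated objective coefficients: the r entry is -5.

-5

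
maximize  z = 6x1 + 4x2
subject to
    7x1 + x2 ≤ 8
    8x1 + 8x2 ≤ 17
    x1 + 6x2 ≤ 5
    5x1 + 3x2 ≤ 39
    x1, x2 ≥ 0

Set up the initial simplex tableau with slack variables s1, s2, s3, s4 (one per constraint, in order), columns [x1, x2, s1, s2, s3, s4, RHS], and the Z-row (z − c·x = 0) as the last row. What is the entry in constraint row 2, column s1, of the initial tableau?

Slack s1 belongs to constraint 1; its column is the unit vector e_1, so the entry in row 2 is 0.

0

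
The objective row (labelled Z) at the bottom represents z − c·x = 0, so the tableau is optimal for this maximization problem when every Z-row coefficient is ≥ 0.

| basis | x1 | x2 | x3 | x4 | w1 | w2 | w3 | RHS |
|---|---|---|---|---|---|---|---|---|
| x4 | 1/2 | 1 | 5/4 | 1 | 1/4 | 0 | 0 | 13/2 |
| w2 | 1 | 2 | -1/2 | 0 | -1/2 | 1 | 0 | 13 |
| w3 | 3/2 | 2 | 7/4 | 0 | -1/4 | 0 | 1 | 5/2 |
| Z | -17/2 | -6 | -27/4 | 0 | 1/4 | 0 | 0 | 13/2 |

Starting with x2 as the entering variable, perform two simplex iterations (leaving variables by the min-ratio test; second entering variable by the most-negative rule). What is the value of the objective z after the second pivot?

62/3

Ratio test on column x2 — row 1: (13/2)/1 = 13/2; row 2: 13/2 = 13/2; row 3: (5/2)/2 = 5/4. Minimum is 5/4 at row 3 (w3 leaves); pivot element 2.
Pivot on row 3; the Z-row RHS becomes 13/2 − (-6)·(5/4) = 14.
Next entering variable (most negative Z-row entry -4): x1.
Ratio test on column x1 — row 1: entry -1/4 ≤ 0; row 2: entry -1/2 ≤ 0; row 3: (5/4)/(3/4) = 5/3. Minimum is 5/3 at row 3 (x2 leaves); pivot element 3/4.
After the second pivot the Z-row RHS is 14 − (-4)·(5/3) = 62/3.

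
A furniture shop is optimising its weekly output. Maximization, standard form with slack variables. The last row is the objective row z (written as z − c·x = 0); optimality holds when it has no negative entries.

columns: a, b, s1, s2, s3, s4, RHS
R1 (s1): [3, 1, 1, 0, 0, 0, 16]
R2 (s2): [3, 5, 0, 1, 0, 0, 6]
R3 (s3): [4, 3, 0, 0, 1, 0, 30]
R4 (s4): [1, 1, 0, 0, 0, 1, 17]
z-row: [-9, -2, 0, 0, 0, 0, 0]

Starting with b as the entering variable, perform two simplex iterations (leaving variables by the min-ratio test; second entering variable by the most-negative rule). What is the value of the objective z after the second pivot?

Ratio test on column b — row 1: 16/1 = 16; row 2: 6/5 = 6/5; row 3: 30/3 = 10; row 4: 17/1 = 17. Minimum is 6/5 at row 2 (s2 leaves); pivot element 5.
Pivot on row 2; the z-row RHS becomes 0 − (-2)·(6/5) = 12/5.
Next entering variable (most negative z-row entry -39/5): a.
Ratio test on column a — row 1: (74/5)/(12/5) = 37/6; row 2: (6/5)/(3/5) = 2; row 3: (132/5)/(11/5) = 12; row 4: (79/5)/(2/5) = 79/2. Minimum is 2 at row 2 (b leaves); pivot element 3/5.
After the second pivot the z-row RHS is 12/5 − (-39/5)·2 = 18.

18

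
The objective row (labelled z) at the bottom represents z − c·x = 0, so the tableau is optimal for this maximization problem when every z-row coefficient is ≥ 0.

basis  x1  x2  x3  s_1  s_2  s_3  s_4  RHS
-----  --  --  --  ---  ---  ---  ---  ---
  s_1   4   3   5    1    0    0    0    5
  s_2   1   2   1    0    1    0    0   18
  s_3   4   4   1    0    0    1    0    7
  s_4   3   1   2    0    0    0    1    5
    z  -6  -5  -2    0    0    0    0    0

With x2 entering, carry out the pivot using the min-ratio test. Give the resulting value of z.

Ratio test on column x2 — row 1: 5/3 = 5/3; row 2: 18/2 = 9; row 3: 7/4 = 7/4; row 4: 5/1 = 5. Minimum is 5/3 at row 1 (s_1 leaves); pivot element 3.
Pivot on row 1; the z-row RHS becomes 0 − (-5)·(5/3) = 25/3.

25/3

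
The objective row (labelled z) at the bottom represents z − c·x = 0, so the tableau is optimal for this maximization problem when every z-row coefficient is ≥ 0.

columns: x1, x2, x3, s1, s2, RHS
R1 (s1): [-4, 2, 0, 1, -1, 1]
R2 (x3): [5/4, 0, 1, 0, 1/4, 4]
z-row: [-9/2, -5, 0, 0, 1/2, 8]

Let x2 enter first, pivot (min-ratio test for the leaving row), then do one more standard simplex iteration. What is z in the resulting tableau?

569/10

Ratio test on column x2 — row 1: 1/2 = 1/2; row 2: entry 0 ≤ 0. Minimum is 1/2 at row 1 (s1 leaves); pivot element 2.
Pivot on row 1; the z-row RHS becomes 8 − (-5)·(1/2) = 21/2.
Next entering variable (most negative z-row entry -29/2): x1.
Ratio test on column x1 — row 1: entry -2 ≤ 0; row 2: 4/(5/4) = 16/5. Minimum is 16/5 at row 2 (x3 leaves); pivot element 5/4.
After the second pivot the z-row RHS is 21/2 − (-29/2)·(16/5) = 569/10.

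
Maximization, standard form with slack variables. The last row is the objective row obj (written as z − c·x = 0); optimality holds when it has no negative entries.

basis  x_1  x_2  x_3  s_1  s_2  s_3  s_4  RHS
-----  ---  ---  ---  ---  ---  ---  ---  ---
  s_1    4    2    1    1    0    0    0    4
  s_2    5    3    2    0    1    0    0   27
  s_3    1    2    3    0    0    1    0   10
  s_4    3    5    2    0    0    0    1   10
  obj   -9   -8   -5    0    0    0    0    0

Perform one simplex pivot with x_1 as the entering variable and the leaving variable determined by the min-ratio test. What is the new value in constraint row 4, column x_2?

Ratio test on column x_1 — row 1: 4/4 = 1; row 2: 27/5 = 27/5; row 3: 10/1 = 10; row 4: 10/3 = 10/3. Minimum is 1 at row 1 (s_1 leaves); pivot element 4.
Divide row 1 by 4; eliminate column x_1 from the other rows.
Row 4 update in column x_2: 5 − 3·(1/2) = 7/2.

7/2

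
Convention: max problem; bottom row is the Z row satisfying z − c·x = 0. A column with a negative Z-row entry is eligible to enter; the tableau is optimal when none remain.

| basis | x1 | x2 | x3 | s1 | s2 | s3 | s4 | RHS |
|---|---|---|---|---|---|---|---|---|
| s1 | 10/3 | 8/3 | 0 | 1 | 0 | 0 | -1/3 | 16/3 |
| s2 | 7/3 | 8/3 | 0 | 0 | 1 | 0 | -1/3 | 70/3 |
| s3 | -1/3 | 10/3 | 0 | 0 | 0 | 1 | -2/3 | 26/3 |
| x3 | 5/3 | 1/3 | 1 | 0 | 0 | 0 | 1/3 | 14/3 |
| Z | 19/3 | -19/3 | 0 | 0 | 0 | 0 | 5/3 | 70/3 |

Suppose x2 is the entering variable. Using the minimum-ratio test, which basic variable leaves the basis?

Column x2 entries and ratios — s1: (16/3)/(8/3) = 2; s2: (70/3)/(8/3) = 35/4; s3: (26/3)/(10/3) = 13/5; x3: (14/3)/(1/3) = 14.
Smallest ratio is 2 in the row of s1, so s1 leaves.

s1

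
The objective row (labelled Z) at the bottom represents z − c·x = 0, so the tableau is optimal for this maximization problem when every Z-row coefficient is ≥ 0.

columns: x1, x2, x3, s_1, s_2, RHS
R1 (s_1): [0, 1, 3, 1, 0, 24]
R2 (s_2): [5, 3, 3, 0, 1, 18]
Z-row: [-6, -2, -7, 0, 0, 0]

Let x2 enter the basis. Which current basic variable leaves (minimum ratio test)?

Column x2 entries and ratios — s_1: 24/1 = 24; s_2: 18/3 = 6.
Smallest ratio is 6 in the row of s_2, so s_2 leaves.

s_2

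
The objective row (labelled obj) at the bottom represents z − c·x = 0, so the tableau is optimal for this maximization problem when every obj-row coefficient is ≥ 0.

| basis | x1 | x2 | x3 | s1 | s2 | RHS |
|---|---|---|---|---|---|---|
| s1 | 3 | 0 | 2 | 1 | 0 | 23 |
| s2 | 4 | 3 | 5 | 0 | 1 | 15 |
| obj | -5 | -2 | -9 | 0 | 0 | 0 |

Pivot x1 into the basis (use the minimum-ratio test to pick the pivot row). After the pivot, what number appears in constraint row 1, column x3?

Ratio test on column x1 — row 1: 23/3 = 23/3; row 2: 15/4 = 15/4. Minimum is 15/4 at row 2 (s2 leaves); pivot element 4.
Divide row 2 by 4; eliminate column x1 from the other rows.
Row 1 update in column x3: 2 − 3·(5/4) = -7/4.

-7/4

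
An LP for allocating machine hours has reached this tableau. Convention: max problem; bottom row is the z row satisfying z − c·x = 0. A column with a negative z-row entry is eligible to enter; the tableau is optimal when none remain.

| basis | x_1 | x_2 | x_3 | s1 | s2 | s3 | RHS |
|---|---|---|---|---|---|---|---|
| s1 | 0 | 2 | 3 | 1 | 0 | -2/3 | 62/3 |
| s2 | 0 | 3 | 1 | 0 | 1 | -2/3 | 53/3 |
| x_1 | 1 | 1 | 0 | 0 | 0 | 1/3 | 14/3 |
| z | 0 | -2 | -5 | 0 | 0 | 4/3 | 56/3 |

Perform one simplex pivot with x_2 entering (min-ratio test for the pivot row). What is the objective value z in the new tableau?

28

Ratio test on column x_2 — row 1: (62/3)/2 = 31/3; row 2: (53/3)/3 = 53/9; row 3: (14/3)/1 = 14/3. Minimum is 14/3 at row 3 (x_1 leaves); pivot element 1.
Pivot on row 3; the z-row RHS becomes 56/3 − (-2)·(14/3) = 28.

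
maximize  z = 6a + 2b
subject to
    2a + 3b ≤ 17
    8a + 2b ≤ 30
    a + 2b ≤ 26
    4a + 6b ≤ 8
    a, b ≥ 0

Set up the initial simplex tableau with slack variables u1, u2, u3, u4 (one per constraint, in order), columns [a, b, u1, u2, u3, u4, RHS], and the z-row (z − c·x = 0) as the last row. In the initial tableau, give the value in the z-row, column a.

-6

The z-row carries the negated objective coefficients: the a entry is -6.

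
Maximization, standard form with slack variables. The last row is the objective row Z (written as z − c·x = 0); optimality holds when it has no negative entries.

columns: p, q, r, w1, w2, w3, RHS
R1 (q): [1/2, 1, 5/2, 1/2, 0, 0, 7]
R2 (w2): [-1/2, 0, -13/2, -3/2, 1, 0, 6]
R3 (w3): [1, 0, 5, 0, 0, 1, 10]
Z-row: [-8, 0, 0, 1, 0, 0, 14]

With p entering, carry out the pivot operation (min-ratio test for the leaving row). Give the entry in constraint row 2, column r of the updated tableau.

-4

Ratio test on column p — row 1: 7/(1/2) = 14; row 2: entry -1/2 ≤ 0; row 3: 10/1 = 10. Minimum is 10 at row 3 (w3 leaves); pivot element 1.
Divide row 3 by 1; eliminate column p from the other rows.
Row 2 update in column r: -13/2 − (-1/2)·5 = -4.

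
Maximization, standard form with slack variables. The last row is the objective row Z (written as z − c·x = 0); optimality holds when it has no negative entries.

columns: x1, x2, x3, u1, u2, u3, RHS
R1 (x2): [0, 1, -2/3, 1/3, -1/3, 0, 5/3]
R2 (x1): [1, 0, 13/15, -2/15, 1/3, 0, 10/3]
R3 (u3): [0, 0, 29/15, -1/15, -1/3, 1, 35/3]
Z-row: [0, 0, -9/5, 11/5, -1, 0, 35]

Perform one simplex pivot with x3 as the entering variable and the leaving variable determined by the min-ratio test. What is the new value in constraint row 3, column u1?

Ratio test on column x3 — row 1: entry -2/3 ≤ 0; row 2: (10/3)/(13/15) = 50/13; row 3: (35/3)/(29/15) = 175/29. Minimum is 50/13 at row 2 (x1 leaves); pivot element 13/15.
Divide row 2 by 13/15; eliminate column x3 from the other rows.
Row 3 update in column u1: -1/15 − (29/15)·(-2/13) = 3/13.

3/13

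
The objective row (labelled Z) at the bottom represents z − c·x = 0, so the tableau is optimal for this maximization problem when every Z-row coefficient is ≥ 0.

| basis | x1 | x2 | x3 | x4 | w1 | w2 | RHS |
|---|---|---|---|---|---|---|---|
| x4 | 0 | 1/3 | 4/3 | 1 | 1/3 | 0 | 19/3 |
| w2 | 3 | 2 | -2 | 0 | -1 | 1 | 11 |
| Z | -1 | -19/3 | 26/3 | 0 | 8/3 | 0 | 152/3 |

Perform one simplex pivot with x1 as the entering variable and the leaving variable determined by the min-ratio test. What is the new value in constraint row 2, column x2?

2/3

Ratio test on column x1 — row 1: entry 0 ≤ 0; row 2: 11/3 = 11/3. Minimum is 11/3 at row 2 (w2 leaves); pivot element 3.
Divide row 2 by 3; eliminate column x1 from the other rows.
In the new row 2, the x2 entry is the old entry divided by the pivot: 2/3 = 2/3.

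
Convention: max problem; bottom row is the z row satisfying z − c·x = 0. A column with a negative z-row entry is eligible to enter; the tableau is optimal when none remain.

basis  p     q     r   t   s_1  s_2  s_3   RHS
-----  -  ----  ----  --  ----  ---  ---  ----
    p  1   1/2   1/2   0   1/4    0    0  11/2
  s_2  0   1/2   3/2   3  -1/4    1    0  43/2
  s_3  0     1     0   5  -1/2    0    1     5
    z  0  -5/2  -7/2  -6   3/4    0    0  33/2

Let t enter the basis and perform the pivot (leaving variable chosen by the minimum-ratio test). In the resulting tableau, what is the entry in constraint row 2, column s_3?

Ratio test on column t — row 1: entry 0 ≤ 0; row 2: (43/2)/3 = 43/6; row 3: 5/5 = 1. Minimum is 1 at row 3 (s_3 leaves); pivot element 5.
Divide row 3 by 5; eliminate column t from the other rows.
Row 2 update in column s_3: 0 − 3·(1/5) = -3/5.

-3/5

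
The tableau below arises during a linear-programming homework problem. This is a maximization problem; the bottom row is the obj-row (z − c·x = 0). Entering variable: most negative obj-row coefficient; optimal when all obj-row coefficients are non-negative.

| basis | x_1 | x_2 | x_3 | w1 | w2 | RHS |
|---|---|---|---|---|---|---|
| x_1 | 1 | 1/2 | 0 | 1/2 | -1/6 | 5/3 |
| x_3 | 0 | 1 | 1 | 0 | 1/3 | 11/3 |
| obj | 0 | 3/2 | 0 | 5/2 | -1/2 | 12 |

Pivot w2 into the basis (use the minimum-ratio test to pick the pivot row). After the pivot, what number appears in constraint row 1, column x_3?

1/2

Ratio test on column w2 — row 1: entry -1/6 ≤ 0; row 2: (11/3)/(1/3) = 11. Minimum is 11 at row 2 (x_3 leaves); pivot element 1/3.
Divide row 2 by 1/3; eliminate column w2 from the other rows.
Row 1 update in column x_3: 0 − (-1/6)·3 = 1/2.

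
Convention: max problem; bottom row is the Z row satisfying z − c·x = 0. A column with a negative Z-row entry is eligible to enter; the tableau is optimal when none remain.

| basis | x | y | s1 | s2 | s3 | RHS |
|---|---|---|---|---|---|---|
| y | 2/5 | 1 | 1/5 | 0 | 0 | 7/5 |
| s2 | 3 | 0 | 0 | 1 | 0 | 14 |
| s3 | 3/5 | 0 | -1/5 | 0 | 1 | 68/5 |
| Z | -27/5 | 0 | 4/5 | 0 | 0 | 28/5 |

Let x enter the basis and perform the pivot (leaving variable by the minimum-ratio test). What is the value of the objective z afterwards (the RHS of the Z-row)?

Ratio test on column x — row 1: (7/5)/(2/5) = 7/2; row 2: 14/3 = 14/3; row 3: (68/5)/(3/5) = 68/3. Minimum is 7/2 at row 1 (y leaves); pivot element 2/5.
Pivot on row 1; the Z-row RHS becomes 28/5 − (-27/5)·(7/2) = 49/2.

49/2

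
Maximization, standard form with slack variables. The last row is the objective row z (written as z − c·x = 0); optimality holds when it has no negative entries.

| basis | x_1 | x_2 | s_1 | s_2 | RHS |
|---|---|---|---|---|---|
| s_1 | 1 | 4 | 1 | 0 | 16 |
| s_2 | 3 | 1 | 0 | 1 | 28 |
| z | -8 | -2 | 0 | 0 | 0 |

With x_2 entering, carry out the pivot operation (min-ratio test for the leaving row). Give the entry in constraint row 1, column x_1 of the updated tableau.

Ratio test on column x_2 — row 1: 16/4 = 4; row 2: 28/1 = 28. Minimum is 4 at row 1 (s_1 leaves); pivot element 4.
Divide row 1 by 4; eliminate column x_2 from the other rows.
In the new row 1, the x_1 entry is the old entry divided by the pivot: 1/4 = 1/4.

1/4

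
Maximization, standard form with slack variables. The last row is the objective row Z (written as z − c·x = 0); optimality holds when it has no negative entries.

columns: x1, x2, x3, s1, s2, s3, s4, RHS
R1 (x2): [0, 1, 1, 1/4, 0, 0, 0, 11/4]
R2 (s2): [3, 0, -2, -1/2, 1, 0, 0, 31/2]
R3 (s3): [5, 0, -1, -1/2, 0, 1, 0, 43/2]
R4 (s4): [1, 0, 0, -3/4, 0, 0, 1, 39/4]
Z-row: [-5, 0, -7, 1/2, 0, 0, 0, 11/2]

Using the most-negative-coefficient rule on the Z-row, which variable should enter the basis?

x3

Negative Z-row entries: x1: -5, x3: -7.
The most negative is -7 in column x3, so x3 enters.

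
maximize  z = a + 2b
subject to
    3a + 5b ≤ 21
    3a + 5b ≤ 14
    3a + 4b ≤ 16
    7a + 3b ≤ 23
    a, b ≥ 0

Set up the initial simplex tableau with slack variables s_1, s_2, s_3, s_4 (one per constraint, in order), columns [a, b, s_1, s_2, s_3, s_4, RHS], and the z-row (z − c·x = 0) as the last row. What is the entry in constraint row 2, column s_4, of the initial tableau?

0

Slack s_4 belongs to constraint 4; its column is the unit vector e_4, so the entry in row 2 is 0.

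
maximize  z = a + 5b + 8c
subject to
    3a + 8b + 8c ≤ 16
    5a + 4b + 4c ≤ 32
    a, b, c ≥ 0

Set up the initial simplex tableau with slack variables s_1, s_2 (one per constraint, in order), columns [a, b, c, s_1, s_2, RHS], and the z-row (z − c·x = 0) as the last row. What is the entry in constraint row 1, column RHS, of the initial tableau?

The RHS of constraint 1 is b_1 = 16.

16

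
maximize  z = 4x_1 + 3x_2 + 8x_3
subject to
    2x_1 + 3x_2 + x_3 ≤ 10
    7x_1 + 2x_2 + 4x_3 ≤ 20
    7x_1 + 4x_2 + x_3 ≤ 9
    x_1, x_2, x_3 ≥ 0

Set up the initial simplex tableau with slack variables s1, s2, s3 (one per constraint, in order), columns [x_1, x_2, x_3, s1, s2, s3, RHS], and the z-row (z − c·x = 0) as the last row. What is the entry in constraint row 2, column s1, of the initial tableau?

Slack s1 belongs to constraint 1; its column is the unit vector e_1, so the entry in row 2 is 0.

0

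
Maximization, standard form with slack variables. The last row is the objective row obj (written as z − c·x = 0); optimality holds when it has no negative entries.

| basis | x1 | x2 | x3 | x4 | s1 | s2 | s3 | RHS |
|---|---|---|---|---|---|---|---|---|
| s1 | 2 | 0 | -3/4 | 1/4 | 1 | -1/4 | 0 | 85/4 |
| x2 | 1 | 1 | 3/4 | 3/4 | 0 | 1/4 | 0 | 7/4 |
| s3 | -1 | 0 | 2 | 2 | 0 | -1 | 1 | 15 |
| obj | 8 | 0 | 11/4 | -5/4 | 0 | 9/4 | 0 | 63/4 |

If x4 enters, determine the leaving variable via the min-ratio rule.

Column x4 entries and ratios — s1: (85/4)/(1/4) = 85; x2: (7/4)/(3/4) = 7/3; s3: 15/2 = 15/2.
Smallest ratio is 7/3 in the row of x2, so x2 leaves.

x2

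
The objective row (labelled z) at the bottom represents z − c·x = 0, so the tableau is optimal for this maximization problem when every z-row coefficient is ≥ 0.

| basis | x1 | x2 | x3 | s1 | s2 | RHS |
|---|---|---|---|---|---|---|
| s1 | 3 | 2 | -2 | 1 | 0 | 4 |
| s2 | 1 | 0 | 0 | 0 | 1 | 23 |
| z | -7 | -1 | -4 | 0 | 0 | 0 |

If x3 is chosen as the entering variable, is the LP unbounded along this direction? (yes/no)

Every constraint-row entry in column x3 is ≤ 0, so increasing x3 is unbounded.

yes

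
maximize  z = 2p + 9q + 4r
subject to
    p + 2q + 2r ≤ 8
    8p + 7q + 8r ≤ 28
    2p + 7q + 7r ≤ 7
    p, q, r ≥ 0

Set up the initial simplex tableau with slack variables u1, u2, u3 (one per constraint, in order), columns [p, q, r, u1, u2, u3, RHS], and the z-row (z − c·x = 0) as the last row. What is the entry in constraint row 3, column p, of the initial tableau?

2

Constraint 3 has coefficient 2 on p.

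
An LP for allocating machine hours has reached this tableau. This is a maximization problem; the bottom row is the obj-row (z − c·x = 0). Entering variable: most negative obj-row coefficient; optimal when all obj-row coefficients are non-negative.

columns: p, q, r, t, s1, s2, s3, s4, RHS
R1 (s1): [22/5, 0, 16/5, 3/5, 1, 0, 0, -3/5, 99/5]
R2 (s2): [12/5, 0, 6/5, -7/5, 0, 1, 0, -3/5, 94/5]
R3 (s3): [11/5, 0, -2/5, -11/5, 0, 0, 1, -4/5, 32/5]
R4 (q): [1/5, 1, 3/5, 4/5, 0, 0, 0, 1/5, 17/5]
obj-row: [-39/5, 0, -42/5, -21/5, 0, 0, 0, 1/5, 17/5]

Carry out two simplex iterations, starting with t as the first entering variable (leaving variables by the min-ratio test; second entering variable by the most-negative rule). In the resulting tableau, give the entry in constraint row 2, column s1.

-11/17

Ratio test on column t — row 1: (99/5)/(3/5) = 33; row 2: entry -7/5 ≤ 0; row 3: entry -11/5 ≤ 0; row 4: (17/5)/(4/5) = 17/4. Minimum is 17/4 at row 4 (q leaves); pivot element 4/5.
Divide row 4 by 4/5; eliminate column t from the other rows.
Second iteration: most negative obj-row entry is -27/4 in column p, so p enters.
Ratio test on column p — row 1: (69/4)/(17/4) = 69/17; row 2: (99/4)/(11/4) = 9; row 3: (63/4)/(11/4) = 63/11; row 4: (17/4)/(1/4) = 17. Minimum is 69/17 at row 1 (s1 leaves); pivot element 17/4.
Divide row 1 by 17/4; eliminate column p from the other rows.
After both pivots, the entry at constraint row 2, column s1 is -11/17.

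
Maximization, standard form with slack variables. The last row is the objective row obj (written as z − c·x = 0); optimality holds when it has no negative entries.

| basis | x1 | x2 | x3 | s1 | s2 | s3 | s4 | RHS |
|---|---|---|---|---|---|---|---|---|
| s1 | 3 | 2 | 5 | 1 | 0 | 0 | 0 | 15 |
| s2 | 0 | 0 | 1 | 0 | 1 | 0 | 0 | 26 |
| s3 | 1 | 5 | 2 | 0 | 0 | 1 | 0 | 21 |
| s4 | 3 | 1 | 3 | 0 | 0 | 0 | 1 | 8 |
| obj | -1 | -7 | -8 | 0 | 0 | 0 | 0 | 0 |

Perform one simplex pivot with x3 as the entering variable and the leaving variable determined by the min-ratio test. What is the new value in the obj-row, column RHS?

64/3

Ratio test on column x3 — row 1: 15/5 = 3; row 2: 26/1 = 26; row 3: 21/2 = 21/2; row 4: 8/3 = 8/3. Minimum is 8/3 at row 4 (s4 leaves); pivot element 3.
Divide row 4 by 3; eliminate column x3 from the other rows.
obj-row update in column RHS: 0 − (-8)·(8/3) = 64/3.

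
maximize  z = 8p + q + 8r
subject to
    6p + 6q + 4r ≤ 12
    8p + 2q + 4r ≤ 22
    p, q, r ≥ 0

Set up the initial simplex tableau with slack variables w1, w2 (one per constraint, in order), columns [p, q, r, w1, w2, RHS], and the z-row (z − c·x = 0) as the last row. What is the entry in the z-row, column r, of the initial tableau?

-8

The z-row carries the negated objective coefficients: the r entry is -8.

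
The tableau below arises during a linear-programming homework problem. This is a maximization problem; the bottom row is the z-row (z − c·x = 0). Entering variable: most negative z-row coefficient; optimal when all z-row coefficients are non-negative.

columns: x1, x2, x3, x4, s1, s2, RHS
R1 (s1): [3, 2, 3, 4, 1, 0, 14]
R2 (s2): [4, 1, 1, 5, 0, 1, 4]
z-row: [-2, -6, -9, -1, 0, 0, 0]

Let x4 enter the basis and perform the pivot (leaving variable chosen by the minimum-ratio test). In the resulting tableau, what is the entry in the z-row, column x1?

Ratio test on column x4 — row 1: 14/4 = 7/2; row 2: 4/5 = 4/5. Minimum is 4/5 at row 2 (s2 leaves); pivot element 5.
Divide row 2 by 5; eliminate column x4 from the other rows.
z-row update in column x1: -2 − (-1)·(4/5) = -6/5.

-6/5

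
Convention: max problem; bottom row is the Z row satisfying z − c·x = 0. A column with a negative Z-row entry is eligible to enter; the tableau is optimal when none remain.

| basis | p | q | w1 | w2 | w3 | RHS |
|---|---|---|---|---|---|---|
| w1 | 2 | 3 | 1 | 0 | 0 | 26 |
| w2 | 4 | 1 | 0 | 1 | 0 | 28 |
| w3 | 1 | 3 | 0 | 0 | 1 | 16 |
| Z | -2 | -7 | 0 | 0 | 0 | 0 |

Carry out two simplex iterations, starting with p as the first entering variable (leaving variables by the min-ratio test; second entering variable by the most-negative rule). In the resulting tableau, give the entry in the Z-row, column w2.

-1/11

Ratio test on column p — row 1: 26/2 = 13; row 2: 28/4 = 7; row 3: 16/1 = 16. Minimum is 7 at row 2 (w2 leaves); pivot element 4.
Divide row 2 by 4; eliminate column p from the other rows.
Second iteration: most negative Z-row entry is -13/2 in column q, so q enters.
Ratio test on column q — row 1: 12/(5/2) = 24/5; row 2: 7/(1/4) = 28; row 3: 9/(11/4) = 36/11. Minimum is 36/11 at row 3 (w3 leaves); pivot element 11/4.
Divide row 3 by 11/4; eliminate column q from the other rows.
After both pivots, the entry at the Z-row, column w2 is -1/11.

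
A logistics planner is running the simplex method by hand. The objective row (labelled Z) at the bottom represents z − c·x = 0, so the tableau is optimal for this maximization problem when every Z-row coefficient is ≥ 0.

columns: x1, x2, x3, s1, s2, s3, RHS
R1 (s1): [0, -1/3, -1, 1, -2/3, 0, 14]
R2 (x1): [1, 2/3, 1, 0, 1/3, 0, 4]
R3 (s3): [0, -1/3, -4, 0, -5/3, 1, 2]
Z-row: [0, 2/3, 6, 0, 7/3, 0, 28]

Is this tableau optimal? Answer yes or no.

Every Z-row coefficient is ≥ 0, so the tableau is optimal.

yes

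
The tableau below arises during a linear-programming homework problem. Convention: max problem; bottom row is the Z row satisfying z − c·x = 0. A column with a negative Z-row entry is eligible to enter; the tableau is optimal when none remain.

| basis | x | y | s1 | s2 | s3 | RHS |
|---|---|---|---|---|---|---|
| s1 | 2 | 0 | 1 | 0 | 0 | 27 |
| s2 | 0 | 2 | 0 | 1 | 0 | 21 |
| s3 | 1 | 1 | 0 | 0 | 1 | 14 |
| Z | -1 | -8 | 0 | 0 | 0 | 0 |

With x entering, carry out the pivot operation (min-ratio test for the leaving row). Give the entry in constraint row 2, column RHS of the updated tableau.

Ratio test on column x — row 1: 27/2 = 27/2; row 2: entry 0 ≤ 0; row 3: 14/1 = 14. Minimum is 27/2 at row 1 (s1 leaves); pivot element 2.
Divide row 1 by 2; eliminate column x from the other rows.
Row 2 update in column RHS: 21 − 0·(27/2) = 21.

21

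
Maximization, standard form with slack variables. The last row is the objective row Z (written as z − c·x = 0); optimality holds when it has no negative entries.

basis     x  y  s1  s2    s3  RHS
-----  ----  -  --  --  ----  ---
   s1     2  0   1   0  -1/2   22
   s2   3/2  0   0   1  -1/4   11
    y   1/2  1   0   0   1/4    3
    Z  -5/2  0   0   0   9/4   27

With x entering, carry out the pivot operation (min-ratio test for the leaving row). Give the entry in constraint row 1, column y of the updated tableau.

Ratio test on column x — row 1: 22/2 = 11; row 2: 11/(3/2) = 22/3; row 3: 3/(1/2) = 6. Minimum is 6 at row 3 (y leaves); pivot element 1/2.
Divide row 3 by 1/2; eliminate column x from the other rows.
Row 1 update in column y: 0 − 2·2 = -4.

-4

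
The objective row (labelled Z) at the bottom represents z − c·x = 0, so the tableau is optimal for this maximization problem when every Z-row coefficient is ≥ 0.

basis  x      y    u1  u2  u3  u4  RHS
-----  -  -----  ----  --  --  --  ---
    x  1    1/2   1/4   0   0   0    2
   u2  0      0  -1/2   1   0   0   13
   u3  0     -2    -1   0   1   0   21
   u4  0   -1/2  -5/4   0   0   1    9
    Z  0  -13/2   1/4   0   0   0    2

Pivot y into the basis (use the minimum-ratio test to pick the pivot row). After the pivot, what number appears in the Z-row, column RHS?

Ratio test on column y — row 1: 2/(1/2) = 4; row 2: entry 0 ≤ 0; row 3: entry -2 ≤ 0; row 4: entry -1/2 ≤ 0. Minimum is 4 at row 1 (x leaves); pivot element 1/2.
Divide row 1 by 1/2; eliminate column y from the other rows.
Z-row update in column RHS: 2 − (-13/2)·4 = 28.

28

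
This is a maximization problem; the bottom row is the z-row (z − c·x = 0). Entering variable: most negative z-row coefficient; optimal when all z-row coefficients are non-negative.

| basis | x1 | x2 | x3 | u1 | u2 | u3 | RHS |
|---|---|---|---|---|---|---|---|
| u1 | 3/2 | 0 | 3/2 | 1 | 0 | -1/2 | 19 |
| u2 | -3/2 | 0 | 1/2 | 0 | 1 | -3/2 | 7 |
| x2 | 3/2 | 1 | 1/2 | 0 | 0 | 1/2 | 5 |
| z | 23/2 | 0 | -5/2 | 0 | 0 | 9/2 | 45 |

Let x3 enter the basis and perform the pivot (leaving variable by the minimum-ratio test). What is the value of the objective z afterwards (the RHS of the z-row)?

70

Ratio test on column x3 — row 1: 19/(3/2) = 38/3; row 2: 7/(1/2) = 14; row 3: 5/(1/2) = 10. Minimum is 10 at row 3 (x2 leaves); pivot element 1/2.
Pivot on row 3; the z-row RHS becomes 45 − (-5/2)·10 = 70.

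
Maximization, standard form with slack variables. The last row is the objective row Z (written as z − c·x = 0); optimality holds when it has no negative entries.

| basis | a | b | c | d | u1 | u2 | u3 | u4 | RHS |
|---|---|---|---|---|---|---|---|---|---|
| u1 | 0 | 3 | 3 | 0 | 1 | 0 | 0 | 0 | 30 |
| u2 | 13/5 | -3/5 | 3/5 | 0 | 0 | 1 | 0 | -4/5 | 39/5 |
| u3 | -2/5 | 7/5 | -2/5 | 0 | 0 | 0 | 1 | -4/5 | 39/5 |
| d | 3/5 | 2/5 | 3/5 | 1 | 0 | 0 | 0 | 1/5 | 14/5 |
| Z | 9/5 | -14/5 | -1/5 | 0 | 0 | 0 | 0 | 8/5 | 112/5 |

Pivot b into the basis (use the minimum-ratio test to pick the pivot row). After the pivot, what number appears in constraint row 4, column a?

Ratio test on column b — row 1: 30/3 = 10; row 2: entry -3/5 ≤ 0; row 3: (39/5)/(7/5) = 39/7; row 4: (14/5)/(2/5) = 7. Minimum is 39/7 at row 3 (u3 leaves); pivot element 7/5.
Divide row 3 by 7/5; eliminate column b from the other rows.
Row 4 update in column a: 3/5 − (2/5)·(-2/7) = 5/7.

5/7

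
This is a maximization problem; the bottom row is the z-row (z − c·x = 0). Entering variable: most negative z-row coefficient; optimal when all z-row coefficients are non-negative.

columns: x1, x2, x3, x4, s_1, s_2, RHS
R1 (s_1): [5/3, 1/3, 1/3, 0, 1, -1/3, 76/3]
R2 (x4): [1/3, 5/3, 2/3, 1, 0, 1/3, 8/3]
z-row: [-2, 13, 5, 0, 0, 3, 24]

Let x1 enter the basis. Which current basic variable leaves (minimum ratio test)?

Column x1 entries and ratios — s_1: (76/3)/(5/3) = 76/5; x4: (8/3)/(1/3) = 8.
Smallest ratio is 8 in the row of x4, so x4 leaves.

x4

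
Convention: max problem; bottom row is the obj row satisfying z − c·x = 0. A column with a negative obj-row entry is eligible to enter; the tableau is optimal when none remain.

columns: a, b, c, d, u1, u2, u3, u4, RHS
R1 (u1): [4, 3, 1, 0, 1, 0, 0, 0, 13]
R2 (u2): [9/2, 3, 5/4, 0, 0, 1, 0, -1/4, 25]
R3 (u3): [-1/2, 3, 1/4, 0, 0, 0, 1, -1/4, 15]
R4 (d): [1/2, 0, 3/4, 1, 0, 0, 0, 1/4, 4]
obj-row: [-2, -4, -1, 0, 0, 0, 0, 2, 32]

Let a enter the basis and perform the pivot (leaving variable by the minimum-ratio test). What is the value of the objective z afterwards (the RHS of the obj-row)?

Ratio test on column a — row 1: 13/4 = 13/4; row 2: 25/(9/2) = 50/9; row 3: entry -1/2 ≤ 0; row 4: 4/(1/2) = 8. Minimum is 13/4 at row 1 (u1 leaves); pivot element 4.
Pivot on row 1; the obj-row RHS becomes 32 − (-2)·(13/4) = 77/2.

77/2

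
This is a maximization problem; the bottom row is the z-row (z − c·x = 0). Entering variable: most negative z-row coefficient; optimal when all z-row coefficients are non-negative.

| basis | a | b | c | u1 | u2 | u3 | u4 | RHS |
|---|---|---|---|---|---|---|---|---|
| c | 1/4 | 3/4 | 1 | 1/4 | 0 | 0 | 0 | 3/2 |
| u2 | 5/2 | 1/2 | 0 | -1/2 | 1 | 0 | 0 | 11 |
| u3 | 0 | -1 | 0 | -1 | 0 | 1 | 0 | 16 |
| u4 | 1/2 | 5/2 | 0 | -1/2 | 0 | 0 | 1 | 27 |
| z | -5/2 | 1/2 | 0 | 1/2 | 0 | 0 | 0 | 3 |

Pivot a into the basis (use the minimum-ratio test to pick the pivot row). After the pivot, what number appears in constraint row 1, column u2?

-1/10

Ratio test on column a — row 1: (3/2)/(1/4) = 6; row 2: 11/(5/2) = 22/5; row 3: entry 0 ≤ 0; row 4: 27/(1/2) = 54. Minimum is 22/5 at row 2 (u2 leaves); pivot element 5/2.
Divide row 2 by 5/2; eliminate column a from the other rows.
Row 1 update in column u2: 0 − (1/4)·(2/5) = -1/10.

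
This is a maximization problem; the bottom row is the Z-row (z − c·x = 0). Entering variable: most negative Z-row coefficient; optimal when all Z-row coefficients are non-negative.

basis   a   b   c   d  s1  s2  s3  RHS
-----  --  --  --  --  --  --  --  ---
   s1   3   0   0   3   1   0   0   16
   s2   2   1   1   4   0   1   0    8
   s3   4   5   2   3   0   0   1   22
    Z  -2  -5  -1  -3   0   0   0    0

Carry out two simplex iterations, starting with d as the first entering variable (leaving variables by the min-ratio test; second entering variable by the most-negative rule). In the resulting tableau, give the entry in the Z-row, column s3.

Ratio test on column d — row 1: 16/3 = 16/3; row 2: 8/4 = 2; row 3: 22/3 = 22/3. Minimum is 2 at row 2 (s2 leaves); pivot element 4.
Divide row 2 by 4; eliminate column d from the other rows.
Second iteration: most negative Z-row entry is -17/4 in column b, so b enters.
Ratio test on column b — row 1: entry -3/4 ≤ 0; row 2: 2/(1/4) = 8; row 3: 16/(17/4) = 64/17. Minimum is 64/17 at row 3 (s3 leaves); pivot element 17/4.
Divide row 3 by 17/4; eliminate column b from the other rows.
After both pivots, the entry at the Z-row, column s3 is 1.

1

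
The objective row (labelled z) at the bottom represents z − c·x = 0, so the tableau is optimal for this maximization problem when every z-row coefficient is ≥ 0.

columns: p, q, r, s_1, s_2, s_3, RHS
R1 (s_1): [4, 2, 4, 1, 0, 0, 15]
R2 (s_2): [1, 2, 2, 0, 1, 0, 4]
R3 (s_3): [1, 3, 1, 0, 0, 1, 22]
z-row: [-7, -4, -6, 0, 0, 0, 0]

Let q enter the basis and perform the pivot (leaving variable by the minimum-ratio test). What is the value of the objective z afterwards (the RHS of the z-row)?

8

Ratio test on column q — row 1: 15/2 = 15/2; row 2: 4/2 = 2; row 3: 22/3 = 22/3. Minimum is 2 at row 2 (s_2 leaves); pivot element 2.
Pivot on row 2; the z-row RHS becomes 0 − (-4)·2 = 8.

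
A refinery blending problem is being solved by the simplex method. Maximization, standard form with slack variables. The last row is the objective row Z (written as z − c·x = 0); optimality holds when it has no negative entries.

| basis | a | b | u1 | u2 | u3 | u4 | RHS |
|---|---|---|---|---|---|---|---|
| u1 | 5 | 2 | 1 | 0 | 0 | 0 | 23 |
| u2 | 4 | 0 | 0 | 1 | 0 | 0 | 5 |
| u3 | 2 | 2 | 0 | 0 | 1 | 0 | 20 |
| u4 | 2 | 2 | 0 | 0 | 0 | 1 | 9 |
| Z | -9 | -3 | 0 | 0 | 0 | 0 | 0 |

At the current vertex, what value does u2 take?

u2 is basic (row 2); its value is the RHS of that row, 5.

5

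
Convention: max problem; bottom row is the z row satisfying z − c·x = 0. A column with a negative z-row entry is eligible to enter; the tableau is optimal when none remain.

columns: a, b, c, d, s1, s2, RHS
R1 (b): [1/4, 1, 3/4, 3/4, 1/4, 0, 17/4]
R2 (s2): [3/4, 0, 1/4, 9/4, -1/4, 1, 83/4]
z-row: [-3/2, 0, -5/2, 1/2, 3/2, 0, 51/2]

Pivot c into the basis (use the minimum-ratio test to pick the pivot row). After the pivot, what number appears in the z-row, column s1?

Ratio test on column c — row 1: (17/4)/(3/4) = 17/3; row 2: (83/4)/(1/4) = 83. Minimum is 17/3 at row 1 (b leaves); pivot element 3/4.
Divide row 1 by 3/4; eliminate column c from the other rows.
z-row update in column s1: 3/2 − (-5/2)·(1/3) = 7/3.

7/3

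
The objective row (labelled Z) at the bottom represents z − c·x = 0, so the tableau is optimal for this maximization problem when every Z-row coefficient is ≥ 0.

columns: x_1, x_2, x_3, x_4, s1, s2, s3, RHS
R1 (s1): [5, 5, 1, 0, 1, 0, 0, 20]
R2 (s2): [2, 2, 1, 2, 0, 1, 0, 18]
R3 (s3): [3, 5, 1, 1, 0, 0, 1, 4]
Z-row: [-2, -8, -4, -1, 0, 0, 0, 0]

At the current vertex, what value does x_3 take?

0

x_3 is not in the basis, so in the current basic feasible solution x_3 = 0.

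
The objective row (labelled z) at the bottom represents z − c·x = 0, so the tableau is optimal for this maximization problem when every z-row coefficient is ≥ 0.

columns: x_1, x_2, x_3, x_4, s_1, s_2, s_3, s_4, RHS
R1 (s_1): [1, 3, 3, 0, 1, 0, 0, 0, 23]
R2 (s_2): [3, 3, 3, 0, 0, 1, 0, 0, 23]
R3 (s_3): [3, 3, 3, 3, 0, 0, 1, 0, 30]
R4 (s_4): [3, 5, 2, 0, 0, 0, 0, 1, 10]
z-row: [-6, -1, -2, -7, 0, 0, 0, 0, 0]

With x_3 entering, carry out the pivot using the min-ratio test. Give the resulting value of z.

10

Ratio test on column x_3 — row 1: 23/3 = 23/3; row 2: 23/3 = 23/3; row 3: 30/3 = 10; row 4: 10/2 = 5. Minimum is 5 at row 4 (s_4 leaves); pivot element 2.
Pivot on row 4; the z-row RHS becomes 0 − (-2)·5 = 10.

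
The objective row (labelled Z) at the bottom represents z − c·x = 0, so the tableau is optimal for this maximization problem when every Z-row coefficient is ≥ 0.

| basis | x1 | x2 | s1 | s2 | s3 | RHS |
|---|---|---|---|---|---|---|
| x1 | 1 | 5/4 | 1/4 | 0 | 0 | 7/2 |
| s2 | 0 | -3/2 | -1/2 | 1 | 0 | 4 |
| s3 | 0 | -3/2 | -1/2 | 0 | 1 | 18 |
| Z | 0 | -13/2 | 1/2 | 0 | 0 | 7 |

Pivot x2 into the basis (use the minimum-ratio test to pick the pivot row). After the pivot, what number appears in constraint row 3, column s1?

Ratio test on column x2 — row 1: (7/2)/(5/4) = 14/5; row 2: entry -3/2 ≤ 0; row 3: entry -3/2 ≤ 0. Minimum is 14/5 at row 1 (x1 leaves); pivot element 5/4.
Divide row 1 by 5/4; eliminate column x2 from the other rows.
Row 3 update in column s1: -1/2 − (-3/2)·(1/5) = -1/5.

-1/5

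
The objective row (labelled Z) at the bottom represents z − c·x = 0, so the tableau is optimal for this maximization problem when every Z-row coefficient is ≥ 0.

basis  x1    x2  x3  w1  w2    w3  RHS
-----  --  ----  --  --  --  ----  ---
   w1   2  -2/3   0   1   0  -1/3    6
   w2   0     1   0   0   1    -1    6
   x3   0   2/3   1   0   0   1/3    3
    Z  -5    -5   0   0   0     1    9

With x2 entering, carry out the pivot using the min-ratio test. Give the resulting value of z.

63/2

Ratio test on column x2 — row 1: entry -2/3 ≤ 0; row 2: 6/1 = 6; row 3: 3/(2/3) = 9/2. Minimum is 9/2 at row 3 (x3 leaves); pivot element 2/3.
Pivot on row 3; the Z-row RHS becomes 9 − (-5)·(9/2) = 63/2.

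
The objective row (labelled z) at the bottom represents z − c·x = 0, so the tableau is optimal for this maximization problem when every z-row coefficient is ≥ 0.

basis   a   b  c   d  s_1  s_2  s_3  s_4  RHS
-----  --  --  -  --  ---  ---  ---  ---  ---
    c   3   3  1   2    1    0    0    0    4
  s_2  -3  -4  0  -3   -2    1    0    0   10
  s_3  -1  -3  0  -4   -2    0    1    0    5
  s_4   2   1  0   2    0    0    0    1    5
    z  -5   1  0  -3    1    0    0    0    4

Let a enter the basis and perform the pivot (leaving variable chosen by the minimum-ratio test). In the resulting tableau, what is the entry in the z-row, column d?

Ratio test on column a — row 1: 4/3 = 4/3; row 2: entry -3 ≤ 0; row 3: entry -1 ≤ 0; row 4: 5/2 = 5/2. Minimum is 4/3 at row 1 (c leaves); pivot element 3.
Divide row 1 by 3; eliminate column a from the other rows.
z-row update in column d: -3 − (-5)·(2/3) = 1/3.

1/3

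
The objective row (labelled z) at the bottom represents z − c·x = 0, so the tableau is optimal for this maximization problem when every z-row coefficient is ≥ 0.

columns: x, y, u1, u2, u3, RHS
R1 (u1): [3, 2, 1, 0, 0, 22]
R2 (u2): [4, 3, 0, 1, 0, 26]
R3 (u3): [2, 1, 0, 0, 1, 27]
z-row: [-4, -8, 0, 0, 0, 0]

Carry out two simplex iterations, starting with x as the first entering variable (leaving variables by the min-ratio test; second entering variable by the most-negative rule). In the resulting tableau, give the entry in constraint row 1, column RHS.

14/3

Ratio test on column x — row 1: 22/3 = 22/3; row 2: 26/4 = 13/2; row 3: 27/2 = 27/2. Minimum is 13/2 at row 2 (u2 leaves); pivot element 4.
Divide row 2 by 4; eliminate column x from the other rows.
Second iteration: most negative z-row entry is -5 in column y, so y enters.
Ratio test on column y — row 1: entry -1/4 ≤ 0; row 2: (13/2)/(3/4) = 26/3; row 3: entry -1/2 ≤ 0. Minimum is 26/3 at row 2 (x leaves); pivot element 3/4.
Divide row 2 by 3/4; eliminate column y from the other rows.
After both pivots, the entry at constraint row 1, column RHS is 14/3.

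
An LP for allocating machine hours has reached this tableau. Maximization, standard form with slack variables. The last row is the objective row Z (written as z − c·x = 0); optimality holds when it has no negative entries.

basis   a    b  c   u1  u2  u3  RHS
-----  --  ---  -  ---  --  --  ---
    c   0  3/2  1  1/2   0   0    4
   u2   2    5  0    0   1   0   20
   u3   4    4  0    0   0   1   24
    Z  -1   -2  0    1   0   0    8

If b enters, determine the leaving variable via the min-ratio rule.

Column b entries and ratios — c: 4/(3/2) = 8/3; u2: 20/5 = 4; u3: 24/4 = 6.
Smallest ratio is 8/3 in the row of c, so c leaves.

c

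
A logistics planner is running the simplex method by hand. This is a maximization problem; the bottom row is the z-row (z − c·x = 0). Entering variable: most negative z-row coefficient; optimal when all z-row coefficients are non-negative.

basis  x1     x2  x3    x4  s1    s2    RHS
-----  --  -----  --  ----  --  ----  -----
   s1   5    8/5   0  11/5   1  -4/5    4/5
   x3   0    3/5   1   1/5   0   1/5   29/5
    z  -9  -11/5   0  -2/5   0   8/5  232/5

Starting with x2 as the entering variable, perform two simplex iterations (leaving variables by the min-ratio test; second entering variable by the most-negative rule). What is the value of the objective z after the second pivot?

Ratio test on column x2 — row 1: (4/5)/(8/5) = 1/2; row 2: (29/5)/(3/5) = 29/3. Minimum is 1/2 at row 1 (s1 leaves); pivot element 8/5.
Pivot on row 1; the z-row RHS becomes 232/5 − (-11/5)·(1/2) = 95/2.
Next entering variable (most negative z-row entry -17/8): x1.
Ratio test on column x1 — row 1: (1/2)/(25/8) = 4/25; row 2: entry -15/8 ≤ 0. Minimum is 4/25 at row 1 (x2 leaves); pivot element 25/8.
After the second pivot the z-row RHS is 95/2 − (-17/8)·(4/25) = 1196/25.

1196/25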